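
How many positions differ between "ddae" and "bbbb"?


Comparing "ddae" and "bbbb" position by position:
  Position 0: 'd' vs 'b' => DIFFER
  Position 1: 'd' vs 'b' => DIFFER
  Position 2: 'a' vs 'b' => DIFFER
  Position 3: 'e' vs 'b' => DIFFER
Positions that differ: 4

4


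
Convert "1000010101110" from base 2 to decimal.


Input: "1000010101110" in base 2
Positional expansion:
  Digit '1' (value 1) x 2^12 = 4096
  Digit '0' (value 0) x 2^11 = 0
  Digit '0' (value 0) x 2^10 = 0
  Digit '0' (value 0) x 2^9 = 0
  Digit '0' (value 0) x 2^8 = 0
  Digit '1' (value 1) x 2^7 = 128
  Digit '0' (value 0) x 2^6 = 0
  Digit '1' (value 1) x 2^5 = 32
  Digit '0' (value 0) x 2^4 = 0
  Digit '1' (value 1) x 2^3 = 8
  Digit '1' (value 1) x 2^2 = 4
  Digit '1' (value 1) x 2^1 = 2
  Digit '0' (value 0) x 2^0 = 0
Sum = 4270

4270


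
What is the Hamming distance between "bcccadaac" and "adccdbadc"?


Comparing "bcccadaac" and "adccdbadc" position by position:
  Position 0: 'b' vs 'a' => differ
  Position 1: 'c' vs 'd' => differ
  Position 2: 'c' vs 'c' => same
  Position 3: 'c' vs 'c' => same
  Position 4: 'a' vs 'd' => differ
  Position 5: 'd' vs 'b' => differ
  Position 6: 'a' vs 'a' => same
  Position 7: 'a' vs 'd' => differ
  Position 8: 'c' vs 'c' => same
Total differences (Hamming distance): 5

5


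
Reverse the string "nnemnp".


Input: nnemnp
Reading characters right to left:
  Position 5: 'p'
  Position 4: 'n'
  Position 3: 'm'
  Position 2: 'e'
  Position 1: 'n'
  Position 0: 'n'
Reversed: pnmenn

pnmenn


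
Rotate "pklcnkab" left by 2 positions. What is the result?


Input: "pklcnkab", rotate left by 2
First 2 characters: "pk"
Remaining characters: "lcnkab"
Concatenate remaining + first: "lcnkab" + "pk" = "lcnkabpk"

lcnkabpk


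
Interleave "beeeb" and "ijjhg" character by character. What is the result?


Interleaving "beeeb" and "ijjhg":
  Position 0: 'b' from first, 'i' from second => "bi"
  Position 1: 'e' from first, 'j' from second => "ej"
  Position 2: 'e' from first, 'j' from second => "ej"
  Position 3: 'e' from first, 'h' from second => "eh"
  Position 4: 'b' from first, 'g' from second => "bg"
Result: biejejehbg

biejejehbg


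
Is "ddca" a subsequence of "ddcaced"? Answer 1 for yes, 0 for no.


Check if "ddca" is a subsequence of "ddcaced"
Greedy scan:
  Position 0 ('d'): matches sub[0] = 'd'
  Position 1 ('d'): matches sub[1] = 'd'
  Position 2 ('c'): matches sub[2] = 'c'
  Position 3 ('a'): matches sub[3] = 'a'
  Position 4 ('c'): no match needed
  Position 5 ('e'): no match needed
  Position 6 ('d'): no match needed
All 4 characters matched => is a subsequence

1


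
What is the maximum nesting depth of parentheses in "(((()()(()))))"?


Input: "(((()()(()))))"
Tracking depth:
  Position 0 '(': depth becomes 1
  Position 1 '(': depth becomes 2
  Position 2 '(': depth becomes 3
  Position 3 '(': depth becomes 4
  Position 4 ')': depth becomes 3
  Position 5 '(': depth becomes 4
  Position 6 ')': depth becomes 3
  Position 7 '(': depth becomes 4
  Position 8 '(': depth becomes 5
  Position 9 ')': depth becomes 4
  Position 10 ')': depth becomes 3
  Position 11 ')': depth becomes 2
  Position 12 ')': depth becomes 1
  Position 13 ')': depth becomes 0
Maximum depth reached: 5

5


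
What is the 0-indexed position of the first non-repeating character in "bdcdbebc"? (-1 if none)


Input: bdcdbebc
Character frequencies:
  'b': 3
  'c': 2
  'd': 2
  'e': 1
Scanning left to right for freq == 1:
  Position 0 ('b'): freq=3, skip
  Position 1 ('d'): freq=2, skip
  Position 2 ('c'): freq=2, skip
  Position 3 ('d'): freq=2, skip
  Position 4 ('b'): freq=3, skip
  Position 5 ('e'): unique! => answer = 5

5


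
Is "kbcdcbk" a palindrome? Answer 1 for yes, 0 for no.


Input: kbcdcbk
Reversed: kbcdcbk
  Compare pos 0 ('k') with pos 6 ('k'): match
  Compare pos 1 ('b') with pos 5 ('b'): match
  Compare pos 2 ('c') with pos 4 ('c'): match
Result: palindrome

1


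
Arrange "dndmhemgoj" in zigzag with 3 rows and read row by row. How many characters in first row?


Zigzag "dndmhemgoj" into 3 rows:
Placing characters:
  'd' => row 0
  'n' => row 1
  'd' => row 2
  'm' => row 1
  'h' => row 0
  'e' => row 1
  'm' => row 2
  'g' => row 1
  'o' => row 0
  'j' => row 1
Rows:
  Row 0: "dho"
  Row 1: "nmegj"
  Row 2: "dm"
First row length: 3

3


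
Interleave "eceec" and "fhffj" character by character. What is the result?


Interleaving "eceec" and "fhffj":
  Position 0: 'e' from first, 'f' from second => "ef"
  Position 1: 'c' from first, 'h' from second => "ch"
  Position 2: 'e' from first, 'f' from second => "ef"
  Position 3: 'e' from first, 'f' from second => "ef"
  Position 4: 'c' from first, 'j' from second => "cj"
Result: efchefefcj

efchefefcj


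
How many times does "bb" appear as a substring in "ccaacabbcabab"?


Searching for "bb" in "ccaacabbcabab"
Scanning each position:
  Position 0: "cc" => no
  Position 1: "ca" => no
  Position 2: "aa" => no
  Position 3: "ac" => no
  Position 4: "ca" => no
  Position 5: "ab" => no
  Position 6: "bb" => MATCH
  Position 7: "bc" => no
  Position 8: "ca" => no
  Position 9: "ab" => no
  Position 10: "ba" => no
  Position 11: "ab" => no
Total occurrences: 1

1


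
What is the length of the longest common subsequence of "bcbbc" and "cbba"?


LCS of "bcbbc" and "cbba"
DP table:
           c    b    b    a
      0    0    0    0    0
  b   0    0    1    1    1
  c   0    1    1    1    1
  b   0    1    2    2    2
  b   0    1    2    3    3
  c   0    1    2    3    3
LCS length = dp[5][4] = 3

3


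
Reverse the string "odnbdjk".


Input: odnbdjk
Reading characters right to left:
  Position 6: 'k'
  Position 5: 'j'
  Position 4: 'd'
  Position 3: 'b'
  Position 2: 'n'
  Position 1: 'd'
  Position 0: 'o'
Reversed: kjdbndo

kjdbndo


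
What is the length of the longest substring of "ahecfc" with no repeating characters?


Input: "ahecfc"
Sliding window (track last position of each char):
  Position 0 ('a'): window [0,0] length 1 -- new best
  Position 1 ('h'): window [0,1] length 2 -- new best
  Position 2 ('e'): window [0,2] length 3 -- new best
  Position 3 ('c'): window [0,3] length 4 -- new best
  Position 4 ('f'): window [0,4] length 5 -- new best
  Position 5 ('c'): repeat (last at 3), move window start to 4
  Position 5 ('c'): window [4,5] length 2
Longest substring with no repeats: "ahecf" with length 5

5


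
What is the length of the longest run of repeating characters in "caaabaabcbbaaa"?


Input: "caaabaabcbbaaa"
Scanning for longest run:
  Position 1 ('a'): new char, reset run to 1
  Position 2 ('a'): continues run of 'a', length=2
  Position 3 ('a'): continues run of 'a', length=3
  Position 4 ('b'): new char, reset run to 1
  Position 5 ('a'): new char, reset run to 1
  Position 6 ('a'): continues run of 'a', length=2
  Position 7 ('b'): new char, reset run to 1
  Position 8 ('c'): new char, reset run to 1
  Position 9 ('b'): new char, reset run to 1
  Position 10 ('b'): continues run of 'b', length=2
  Position 11 ('a'): new char, reset run to 1
  Position 12 ('a'): continues run of 'a', length=2
  Position 13 ('a'): continues run of 'a', length=3
Longest run: 'a' with length 3

3


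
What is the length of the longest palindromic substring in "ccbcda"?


Input: "ccbcda"
Checking substrings for palindromes:
  [1:4] "cbc" (len 3) => palindrome
  [0:2] "cc" (len 2) => palindrome
Longest palindromic substring: "cbc" with length 3

3


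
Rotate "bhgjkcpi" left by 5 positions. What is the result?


Input: "bhgjkcpi", rotate left by 5
First 5 characters: "bhgjk"
Remaining characters: "cpi"
Concatenate remaining + first: "cpi" + "bhgjk" = "cpibhgjk"

cpibhgjk


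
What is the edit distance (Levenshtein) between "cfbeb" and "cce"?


Computing edit distance: "cfbeb" -> "cce"
DP table:
           c    c    e
      0    1    2    3
  c   1    0    1    2
  f   2    1    1    2
  b   3    2    2    2
  e   4    3    3    2
  b   5    4    4    3
Edit distance = dp[5][3] = 3

3


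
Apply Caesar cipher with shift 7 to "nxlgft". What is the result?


Caesar cipher: shift "nxlgft" by 7
  'n' (pos 13) + 7 = pos 20 = 'u'
  'x' (pos 23) + 7 = pos 4 = 'e'
  'l' (pos 11) + 7 = pos 18 = 's'
  'g' (pos 6) + 7 = pos 13 = 'n'
  'f' (pos 5) + 7 = pos 12 = 'm'
  't' (pos 19) + 7 = pos 0 = 'a'
Result: uesnma

uesnma


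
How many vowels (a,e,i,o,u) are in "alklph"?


Input: alklph
Checking each character:
  'a' at position 0: vowel (running total: 1)
  'l' at position 1: consonant
  'k' at position 2: consonant
  'l' at position 3: consonant
  'p' at position 4: consonant
  'h' at position 5: consonant
Total vowels: 1

1


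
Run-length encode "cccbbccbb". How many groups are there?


Input: cccbbccbb
Scanning for consecutive runs:
  Group 1: 'c' x 3 (positions 0-2)
  Group 2: 'b' x 2 (positions 3-4)
  Group 3: 'c' x 2 (positions 5-6)
  Group 4: 'b' x 2 (positions 7-8)
Total groups: 4

4


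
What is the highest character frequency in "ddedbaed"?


Input: ddedbaed
Character counts:
  'a': 1
  'b': 1
  'd': 4
  'e': 2
Maximum frequency: 4

4


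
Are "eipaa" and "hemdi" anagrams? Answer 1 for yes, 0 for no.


Strings: "eipaa", "hemdi"
Sorted first:  aaeip
Sorted second: dehim
Differ at position 0: 'a' vs 'd' => not anagrams

0


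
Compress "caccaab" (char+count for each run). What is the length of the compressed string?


Input: caccaab
Runs:
  'c' x 1 => "c1"
  'a' x 1 => "a1"
  'c' x 2 => "c2"
  'a' x 2 => "a2"
  'b' x 1 => "b1"
Compressed: "c1a1c2a2b1"
Compressed length: 10

10


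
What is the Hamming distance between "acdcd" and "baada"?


Comparing "acdcd" and "baada" position by position:
  Position 0: 'a' vs 'b' => differ
  Position 1: 'c' vs 'a' => differ
  Position 2: 'd' vs 'a' => differ
  Position 3: 'c' vs 'd' => differ
  Position 4: 'd' vs 'a' => differ
Total differences (Hamming distance): 5

5


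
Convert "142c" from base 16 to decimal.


Input: "142c" in base 16
Positional expansion:
  Digit '1' (value 1) x 16^3 = 4096
  Digit '4' (value 4) x 16^2 = 1024
  Digit '2' (value 2) x 16^1 = 32
  Digit 'c' (value 12) x 16^0 = 12
Sum = 5164

5164


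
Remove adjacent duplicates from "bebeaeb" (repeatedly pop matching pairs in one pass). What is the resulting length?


Input: bebeaeb
Stack-based adjacent duplicate removal:
  Read 'b': push. Stack: b
  Read 'e': push. Stack: be
  Read 'b': push. Stack: beb
  Read 'e': push. Stack: bebe
  Read 'a': push. Stack: bebea
  Read 'e': push. Stack: bebeae
  Read 'b': push. Stack: bebeaeb
Final stack: "bebeaeb" (length 7)

7


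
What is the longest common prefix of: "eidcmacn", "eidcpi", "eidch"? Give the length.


Words: eidcmacn, eidcpi, eidch
  Position 0: all 'e' => match
  Position 1: all 'i' => match
  Position 2: all 'd' => match
  Position 3: all 'c' => match
  Position 4: ('m', 'p', 'h') => mismatch, stop
LCP = "eidc" (length 4)

4


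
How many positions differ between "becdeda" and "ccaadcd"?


Comparing "becdeda" and "ccaadcd" position by position:
  Position 0: 'b' vs 'c' => DIFFER
  Position 1: 'e' vs 'c' => DIFFER
  Position 2: 'c' vs 'a' => DIFFER
  Position 3: 'd' vs 'a' => DIFFER
  Position 4: 'e' vs 'd' => DIFFER
  Position 5: 'd' vs 'c' => DIFFER
  Position 6: 'a' vs 'd' => DIFFER
Positions that differ: 7

7


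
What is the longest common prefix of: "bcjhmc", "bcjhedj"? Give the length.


Words: bcjhmc, bcjhedj
  Position 0: all 'b' => match
  Position 1: all 'c' => match
  Position 2: all 'j' => match
  Position 3: all 'h' => match
  Position 4: ('m', 'e') => mismatch, stop
LCP = "bcjh" (length 4)

4


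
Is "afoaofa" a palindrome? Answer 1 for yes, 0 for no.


Input: afoaofa
Reversed: afoaofa
  Compare pos 0 ('a') with pos 6 ('a'): match
  Compare pos 1 ('f') with pos 5 ('f'): match
  Compare pos 2 ('o') with pos 4 ('o'): match
Result: palindrome

1


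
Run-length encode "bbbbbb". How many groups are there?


Input: bbbbbb
Scanning for consecutive runs:
  Group 1: 'b' x 6 (positions 0-5)
Total groups: 1

1


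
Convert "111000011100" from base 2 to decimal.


Input: "111000011100" in base 2
Positional expansion:
  Digit '1' (value 1) x 2^11 = 2048
  Digit '1' (value 1) x 2^10 = 1024
  Digit '1' (value 1) x 2^9 = 512
  Digit '0' (value 0) x 2^8 = 0
  Digit '0' (value 0) x 2^7 = 0
  Digit '0' (value 0) x 2^6 = 0
  Digit '0' (value 0) x 2^5 = 0
  Digit '1' (value 1) x 2^4 = 16
  Digit '1' (value 1) x 2^3 = 8
  Digit '1' (value 1) x 2^2 = 4
  Digit '0' (value 0) x 2^1 = 0
  Digit '0' (value 0) x 2^0 = 0
Sum = 3612

3612


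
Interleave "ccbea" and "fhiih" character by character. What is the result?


Interleaving "ccbea" and "fhiih":
  Position 0: 'c' from first, 'f' from second => "cf"
  Position 1: 'c' from first, 'h' from second => "ch"
  Position 2: 'b' from first, 'i' from second => "bi"
  Position 3: 'e' from first, 'i' from second => "ei"
  Position 4: 'a' from first, 'h' from second => "ah"
Result: cfchbieiah

cfchbieiah


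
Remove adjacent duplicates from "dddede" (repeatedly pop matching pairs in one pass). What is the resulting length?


Input: dddede
Stack-based adjacent duplicate removal:
  Read 'd': push. Stack: d
  Read 'd': matches stack top 'd' => pop. Stack: (empty)
  Read 'd': push. Stack: d
  Read 'e': push. Stack: de
  Read 'd': push. Stack: ded
  Read 'e': push. Stack: dede
Final stack: "dede" (length 4)

4


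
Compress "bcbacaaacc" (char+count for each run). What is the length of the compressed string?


Input: bcbacaaacc
Runs:
  'b' x 1 => "b1"
  'c' x 1 => "c1"
  'b' x 1 => "b1"
  'a' x 1 => "a1"
  'c' x 1 => "c1"
  'a' x 3 => "a3"
  'c' x 2 => "c2"
Compressed: "b1c1b1a1c1a3c2"
Compressed length: 14

14


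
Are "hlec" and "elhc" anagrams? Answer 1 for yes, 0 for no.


Strings: "hlec", "elhc"
Sorted first:  cehl
Sorted second: cehl
Sorted forms match => anagrams

1


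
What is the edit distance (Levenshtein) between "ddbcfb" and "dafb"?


Computing edit distance: "ddbcfb" -> "dafb"
DP table:
           d    a    f    b
      0    1    2    3    4
  d   1    0    1    2    3
  d   2    1    1    2    3
  b   3    2    2    2    2
  c   4    3    3    3    3
  f   5    4    4    3    4
  b   6    5    5    4    3
Edit distance = dp[6][4] = 3

3


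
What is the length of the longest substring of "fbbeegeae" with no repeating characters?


Input: "fbbeegeae"
Sliding window (track last position of each char):
  Position 0 ('f'): window [0,0] length 1 -- new best
  Position 1 ('b'): window [0,1] length 2 -- new best
  Position 2 ('b'): repeat (last at 1), move window start to 2
  Position 2 ('b'): window [2,2] length 1
  Position 3 ('e'): window [2,3] length 2
  Position 4 ('e'): repeat (last at 3), move window start to 4
  Position 4 ('e'): window [4,4] length 1
  Position 5 ('g'): window [4,5] length 2
  Position 6 ('e'): repeat (last at 4), move window start to 5
  Position 6 ('e'): window [5,6] length 2
  Position 7 ('a'): window [5,7] length 3 -- new best
  Position 8 ('e'): repeat (last at 6), move window start to 7
  Position 8 ('e'): window [7,8] length 2
Longest substring with no repeats: "gea" with length 3

3


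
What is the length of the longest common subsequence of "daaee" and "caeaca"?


LCS of "daaee" and "caeaca"
DP table:
           c    a    e    a    c    a
      0    0    0    0    0    0    0
  d   0    0    0    0    0    0    0
  a   0    0    1    1    1    1    1
  a   0    0    1    1    2    2    2
  e   0    0    1    2    2    2    2
  e   0    0    1    2    2    2    2
LCS length = dp[5][6] = 2

2


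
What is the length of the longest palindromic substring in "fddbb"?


Input: "fddbb"
Checking substrings for palindromes:
  [1:3] "dd" (len 2) => palindrome
  [3:5] "bb" (len 2) => palindrome
Longest palindromic substring: "dd" with length 2

2


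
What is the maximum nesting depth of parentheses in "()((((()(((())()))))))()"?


Input: "()((((()(((())()))))))()"
Tracking depth:
  Position 0 '(': depth becomes 1
  Position 1 ')': depth becomes 0
  Position 2 '(': depth becomes 1
  Position 3 '(': depth becomes 2
  Position 4 '(': depth becomes 3
  Position 5 '(': depth becomes 4
  Position 6 '(': depth becomes 5
  Position 7 ')': depth becomes 4
  Position 8 '(': depth becomes 5
  Position 9 '(': depth becomes 6
  Position 10 '(': depth becomes 7
  Position 11 '(': depth becomes 8
  Position 12 ')': depth becomes 7
  Position 13 ')': depth becomes 6
  Position 14 '(': depth becomes 7
  Position 15 ')': depth becomes 6
  Position 16 ')': depth becomes 5
  Position 17 ')': depth becomes 4
  Position 18 ')': depth becomes 3
  Position 19 ')': depth becomes 2
  Position 20 ')': depth becomes 1
  Position 21 ')': depth becomes 0
  Position 22 '(': depth becomes 1
  Position 23 ')': depth becomes 0
Maximum depth reached: 8

8


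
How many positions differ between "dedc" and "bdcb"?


Comparing "dedc" and "bdcb" position by position:
  Position 0: 'd' vs 'b' => DIFFER
  Position 1: 'e' vs 'd' => DIFFER
  Position 2: 'd' vs 'c' => DIFFER
  Position 3: 'c' vs 'b' => DIFFER
Positions that differ: 4

4


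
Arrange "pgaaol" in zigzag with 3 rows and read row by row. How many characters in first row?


Zigzag "pgaaol" into 3 rows:
Placing characters:
  'p' => row 0
  'g' => row 1
  'a' => row 2
  'a' => row 1
  'o' => row 0
  'l' => row 1
Rows:
  Row 0: "po"
  Row 1: "gal"
  Row 2: "a"
First row length: 2

2


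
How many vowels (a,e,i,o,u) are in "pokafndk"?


Input: pokafndk
Checking each character:
  'p' at position 0: consonant
  'o' at position 1: vowel (running total: 1)
  'k' at position 2: consonant
  'a' at position 3: vowel (running total: 2)
  'f' at position 4: consonant
  'n' at position 5: consonant
  'd' at position 6: consonant
  'k' at position 7: consonant
Total vowels: 2

2


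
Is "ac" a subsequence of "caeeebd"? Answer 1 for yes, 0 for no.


Check if "ac" is a subsequence of "caeeebd"
Greedy scan:
  Position 0 ('c'): no match needed
  Position 1 ('a'): matches sub[0] = 'a'
  Position 2 ('e'): no match needed
  Position 3 ('e'): no match needed
  Position 4 ('e'): no match needed
  Position 5 ('b'): no match needed
  Position 6 ('d'): no match needed
Only matched 1/2 characters => not a subsequence

0


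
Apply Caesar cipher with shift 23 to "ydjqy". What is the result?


Caesar cipher: shift "ydjqy" by 23
  'y' (pos 24) + 23 = pos 21 = 'v'
  'd' (pos 3) + 23 = pos 0 = 'a'
  'j' (pos 9) + 23 = pos 6 = 'g'
  'q' (pos 16) + 23 = pos 13 = 'n'
  'y' (pos 24) + 23 = pos 21 = 'v'
Result: vagnv

vagnv


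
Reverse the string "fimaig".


Input: fimaig
Reading characters right to left:
  Position 5: 'g'
  Position 4: 'i'
  Position 3: 'a'
  Position 2: 'm'
  Position 1: 'i'
  Position 0: 'f'
Reversed: giamif

giamif


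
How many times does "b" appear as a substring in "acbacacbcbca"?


Searching for "b" in "acbacacbcbca"
Scanning each position:
  Position 0: "a" => no
  Position 1: "c" => no
  Position 2: "b" => MATCH
  Position 3: "a" => no
  Position 4: "c" => no
  Position 5: "a" => no
  Position 6: "c" => no
  Position 7: "b" => MATCH
  Position 8: "c" => no
  Position 9: "b" => MATCH
  Position 10: "c" => no
  Position 11: "a" => no
Total occurrences: 3

3


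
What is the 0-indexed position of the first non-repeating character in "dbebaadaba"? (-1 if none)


Input: dbebaadaba
Character frequencies:
  'a': 4
  'b': 3
  'd': 2
  'e': 1
Scanning left to right for freq == 1:
  Position 0 ('d'): freq=2, skip
  Position 1 ('b'): freq=3, skip
  Position 2 ('e'): unique! => answer = 2

2


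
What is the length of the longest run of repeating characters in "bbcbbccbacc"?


Input: "bbcbbccbacc"
Scanning for longest run:
  Position 1 ('b'): continues run of 'b', length=2
  Position 2 ('c'): new char, reset run to 1
  Position 3 ('b'): new char, reset run to 1
  Position 4 ('b'): continues run of 'b', length=2
  Position 5 ('c'): new char, reset run to 1
  Position 6 ('c'): continues run of 'c', length=2
  Position 7 ('b'): new char, reset run to 1
  Position 8 ('a'): new char, reset run to 1
  Position 9 ('c'): new char, reset run to 1
  Position 10 ('c'): continues run of 'c', length=2
Longest run: 'b' with length 2

2


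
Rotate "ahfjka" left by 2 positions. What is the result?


Input: "ahfjka", rotate left by 2
First 2 characters: "ah"
Remaining characters: "fjka"
Concatenate remaining + first: "fjka" + "ah" = "fjkaah"

fjkaah


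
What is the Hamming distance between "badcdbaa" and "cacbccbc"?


Comparing "badcdbaa" and "cacbccbc" position by position:
  Position 0: 'b' vs 'c' => differ
  Position 1: 'a' vs 'a' => same
  Position 2: 'd' vs 'c' => differ
  Position 3: 'c' vs 'b' => differ
  Position 4: 'd' vs 'c' => differ
  Position 5: 'b' vs 'c' => differ
  Position 6: 'a' vs 'b' => differ
  Position 7: 'a' vs 'c' => differ
Total differences (Hamming distance): 7

7


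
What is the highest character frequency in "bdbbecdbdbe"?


Input: bdbbecdbdbe
Character counts:
  'b': 5
  'c': 1
  'd': 3
  'e': 2
Maximum frequency: 5

5


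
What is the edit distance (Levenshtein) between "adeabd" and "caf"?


Computing edit distance: "adeabd" -> "caf"
DP table:
           c    a    f
      0    1    2    3
  a   1    1    1    2
  d   2    2    2    2
  e   3    3    3    3
  a   4    4    3    4
  b   5    5    4    4
  d   6    6    5    5
Edit distance = dp[6][3] = 5

5


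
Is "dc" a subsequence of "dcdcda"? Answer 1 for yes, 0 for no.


Check if "dc" is a subsequence of "dcdcda"
Greedy scan:
  Position 0 ('d'): matches sub[0] = 'd'
  Position 1 ('c'): matches sub[1] = 'c'
  Position 2 ('d'): no match needed
  Position 3 ('c'): no match needed
  Position 4 ('d'): no match needed
  Position 5 ('a'): no match needed
All 2 characters matched => is a subsequence

1


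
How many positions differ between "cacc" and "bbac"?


Comparing "cacc" and "bbac" position by position:
  Position 0: 'c' vs 'b' => DIFFER
  Position 1: 'a' vs 'b' => DIFFER
  Position 2: 'c' vs 'a' => DIFFER
  Position 3: 'c' vs 'c' => same
Positions that differ: 3

3


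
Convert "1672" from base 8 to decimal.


Input: "1672" in base 8
Positional expansion:
  Digit '1' (value 1) x 8^3 = 512
  Digit '6' (value 6) x 8^2 = 384
  Digit '7' (value 7) x 8^1 = 56
  Digit '2' (value 2) x 8^0 = 2
Sum = 954

954


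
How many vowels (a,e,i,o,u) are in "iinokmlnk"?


Input: iinokmlnk
Checking each character:
  'i' at position 0: vowel (running total: 1)
  'i' at position 1: vowel (running total: 2)
  'n' at position 2: consonant
  'o' at position 3: vowel (running total: 3)
  'k' at position 4: consonant
  'm' at position 5: consonant
  'l' at position 6: consonant
  'n' at position 7: consonant
  'k' at position 8: consonant
Total vowels: 3

3


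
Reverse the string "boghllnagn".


Input: boghllnagn
Reading characters right to left:
  Position 9: 'n'
  Position 8: 'g'
  Position 7: 'a'
  Position 6: 'n'
  Position 5: 'l'
  Position 4: 'l'
  Position 3: 'h'
  Position 2: 'g'
  Position 1: 'o'
  Position 0: 'b'
Reversed: nganllhgob

nganllhgob


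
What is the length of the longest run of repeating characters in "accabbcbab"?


Input: "accabbcbab"
Scanning for longest run:
  Position 1 ('c'): new char, reset run to 1
  Position 2 ('c'): continues run of 'c', length=2
  Position 3 ('a'): new char, reset run to 1
  Position 4 ('b'): new char, reset run to 1
  Position 5 ('b'): continues run of 'b', length=2
  Position 6 ('c'): new char, reset run to 1
  Position 7 ('b'): new char, reset run to 1
  Position 8 ('a'): new char, reset run to 1
  Position 9 ('b'): new char, reset run to 1
Longest run: 'c' with length 2

2


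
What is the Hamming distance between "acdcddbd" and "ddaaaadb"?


Comparing "acdcddbd" and "ddaaaadb" position by position:
  Position 0: 'a' vs 'd' => differ
  Position 1: 'c' vs 'd' => differ
  Position 2: 'd' vs 'a' => differ
  Position 3: 'c' vs 'a' => differ
  Position 4: 'd' vs 'a' => differ
  Position 5: 'd' vs 'a' => differ
  Position 6: 'b' vs 'd' => differ
  Position 7: 'd' vs 'b' => differ
Total differences (Hamming distance): 8

8


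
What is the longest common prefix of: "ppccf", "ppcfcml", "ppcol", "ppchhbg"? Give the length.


Words: ppccf, ppcfcml, ppcol, ppchhbg
  Position 0: all 'p' => match
  Position 1: all 'p' => match
  Position 2: all 'c' => match
  Position 3: ('c', 'f', 'o', 'h') => mismatch, stop
LCP = "ppc" (length 3)

3


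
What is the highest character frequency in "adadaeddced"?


Input: adadaeddced
Character counts:
  'a': 3
  'c': 1
  'd': 5
  'e': 2
Maximum frequency: 5

5


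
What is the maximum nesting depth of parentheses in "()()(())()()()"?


Input: "()()(())()()()"
Tracking depth:
  Position 0 '(': depth becomes 1
  Position 1 ')': depth becomes 0
  Position 2 '(': depth becomes 1
  Position 3 ')': depth becomes 0
  Position 4 '(': depth becomes 1
  Position 5 '(': depth becomes 2
  Position 6 ')': depth becomes 1
  Position 7 ')': depth becomes 0
  Position 8 '(': depth becomes 1
  Position 9 ')': depth becomes 0
  Position 10 '(': depth becomes 1
  Position 11 ')': depth becomes 0
  Position 12 '(': depth becomes 1
  Position 13 ')': depth becomes 0
Maximum depth reached: 2

2


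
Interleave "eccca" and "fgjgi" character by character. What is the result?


Interleaving "eccca" and "fgjgi":
  Position 0: 'e' from first, 'f' from second => "ef"
  Position 1: 'c' from first, 'g' from second => "cg"
  Position 2: 'c' from first, 'j' from second => "cj"
  Position 3: 'c' from first, 'g' from second => "cg"
  Position 4: 'a' from first, 'i' from second => "ai"
Result: efcgcjcgai

efcgcjcgai


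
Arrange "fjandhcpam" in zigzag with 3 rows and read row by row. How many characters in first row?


Zigzag "fjandhcpam" into 3 rows:
Placing characters:
  'f' => row 0
  'j' => row 1
  'a' => row 2
  'n' => row 1
  'd' => row 0
  'h' => row 1
  'c' => row 2
  'p' => row 1
  'a' => row 0
  'm' => row 1
Rows:
  Row 0: "fda"
  Row 1: "jnhpm"
  Row 2: "ac"
First row length: 3

3


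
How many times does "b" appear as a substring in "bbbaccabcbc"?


Searching for "b" in "bbbaccabcbc"
Scanning each position:
  Position 0: "b" => MATCH
  Position 1: "b" => MATCH
  Position 2: "b" => MATCH
  Position 3: "a" => no
  Position 4: "c" => no
  Position 5: "c" => no
  Position 6: "a" => no
  Position 7: "b" => MATCH
  Position 8: "c" => no
  Position 9: "b" => MATCH
  Position 10: "c" => no
Total occurrences: 5

5


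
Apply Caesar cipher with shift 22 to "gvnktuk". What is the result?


Caesar cipher: shift "gvnktuk" by 22
  'g' (pos 6) + 22 = pos 2 = 'c'
  'v' (pos 21) + 22 = pos 17 = 'r'
  'n' (pos 13) + 22 = pos 9 = 'j'
  'k' (pos 10) + 22 = pos 6 = 'g'
  't' (pos 19) + 22 = pos 15 = 'p'
  'u' (pos 20) + 22 = pos 16 = 'q'
  'k' (pos 10) + 22 = pos 6 = 'g'
Result: crjgpqg

crjgpqg


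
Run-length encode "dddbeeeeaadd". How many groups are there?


Input: dddbeeeeaadd
Scanning for consecutive runs:
  Group 1: 'd' x 3 (positions 0-2)
  Group 2: 'b' x 1 (positions 3-3)
  Group 3: 'e' x 4 (positions 4-7)
  Group 4: 'a' x 2 (positions 8-9)
  Group 5: 'd' x 2 (positions 10-11)
Total groups: 5

5


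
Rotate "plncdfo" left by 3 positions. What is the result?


Input: "plncdfo", rotate left by 3
First 3 characters: "pln"
Remaining characters: "cdfo"
Concatenate remaining + first: "cdfo" + "pln" = "cdfopln"

cdfopln


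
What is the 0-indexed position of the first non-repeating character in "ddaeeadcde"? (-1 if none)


Input: ddaeeadcde
Character frequencies:
  'a': 2
  'c': 1
  'd': 4
  'e': 3
Scanning left to right for freq == 1:
  Position 0 ('d'): freq=4, skip
  Position 1 ('d'): freq=4, skip
  Position 2 ('a'): freq=2, skip
  Position 3 ('e'): freq=3, skip
  Position 4 ('e'): freq=3, skip
  Position 5 ('a'): freq=2, skip
  Position 6 ('d'): freq=4, skip
  Position 7 ('c'): unique! => answer = 7

7


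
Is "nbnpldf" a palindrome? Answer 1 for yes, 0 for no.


Input: nbnpldf
Reversed: fdlpnbn
  Compare pos 0 ('n') with pos 6 ('f'): MISMATCH
  Compare pos 1 ('b') with pos 5 ('d'): MISMATCH
  Compare pos 2 ('n') with pos 4 ('l'): MISMATCH
Result: not a palindrome

0


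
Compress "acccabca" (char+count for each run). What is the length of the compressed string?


Input: acccabca
Runs:
  'a' x 1 => "a1"
  'c' x 3 => "c3"
  'a' x 1 => "a1"
  'b' x 1 => "b1"
  'c' x 1 => "c1"
  'a' x 1 => "a1"
Compressed: "a1c3a1b1c1a1"
Compressed length: 12

12


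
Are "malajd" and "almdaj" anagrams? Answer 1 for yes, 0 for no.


Strings: "malajd", "almdaj"
Sorted first:  aadjlm
Sorted second: aadjlm
Sorted forms match => anagrams

1


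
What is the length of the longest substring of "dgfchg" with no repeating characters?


Input: "dgfchg"
Sliding window (track last position of each char):
  Position 0 ('d'): window [0,0] length 1 -- new best
  Position 1 ('g'): window [0,1] length 2 -- new best
  Position 2 ('f'): window [0,2] length 3 -- new best
  Position 3 ('c'): window [0,3] length 4 -- new best
  Position 4 ('h'): window [0,4] length 5 -- new best
  Position 5 ('g'): repeat (last at 1), move window start to 2
  Position 5 ('g'): window [2,5] length 4
Longest substring with no repeats: "dgfch" with length 5

5


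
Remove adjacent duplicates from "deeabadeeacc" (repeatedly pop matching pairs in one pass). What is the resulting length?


Input: deeabadeeacc
Stack-based adjacent duplicate removal:
  Read 'd': push. Stack: d
  Read 'e': push. Stack: de
  Read 'e': matches stack top 'e' => pop. Stack: d
  Read 'a': push. Stack: da
  Read 'b': push. Stack: dab
  Read 'a': push. Stack: daba
  Read 'd': push. Stack: dabad
  Read 'e': push. Stack: dabade
  Read 'e': matches stack top 'e' => pop. Stack: dabad
  Read 'a': push. Stack: dabada
  Read 'c': push. Stack: dabadac
  Read 'c': matches stack top 'c' => pop. Stack: dabada
Final stack: "dabada" (length 6)

6


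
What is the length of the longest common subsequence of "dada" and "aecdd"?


LCS of "dada" and "aecdd"
DP table:
           a    e    c    d    d
      0    0    0    0    0    0
  d   0    0    0    0    1    1
  a   0    1    1    1    1    1
  d   0    1    1    1    2    2
  a   0    1    1    1    2    2
LCS length = dp[4][5] = 2

2


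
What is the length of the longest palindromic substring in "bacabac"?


Input: "bacabac"
Checking substrings for palindromes:
  [0:5] "bacab" (len 5) => palindrome
  [2:7] "cabac" (len 5) => palindrome
  [1:4] "aca" (len 3) => palindrome
  [3:6] "aba" (len 3) => palindrome
Longest palindromic substring: "bacab" with length 5

5


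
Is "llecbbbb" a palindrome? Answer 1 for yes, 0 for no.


Input: llecbbbb
Reversed: bbbbcell
  Compare pos 0 ('l') with pos 7 ('b'): MISMATCH
  Compare pos 1 ('l') with pos 6 ('b'): MISMATCH
  Compare pos 2 ('e') with pos 5 ('b'): MISMATCH
  Compare pos 3 ('c') with pos 4 ('b'): MISMATCH
Result: not a palindrome

0


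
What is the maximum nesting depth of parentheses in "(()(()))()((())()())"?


Input: "(()(()))()((())()())"
Tracking depth:
  Position 0 '(': depth becomes 1
  Position 1 '(': depth becomes 2
  Position 2 ')': depth becomes 1
  Position 3 '(': depth becomes 2
  Position 4 '(': depth becomes 3
  Position 5 ')': depth becomes 2
  Position 6 ')': depth becomes 1
  Position 7 ')': depth becomes 0
  Position 8 '(': depth becomes 1
  Position 9 ')': depth becomes 0
  Position 10 '(': depth becomes 1
  Position 11 '(': depth becomes 2
  Position 12 '(': depth becomes 3
  Position 13 ')': depth becomes 2
  Position 14 ')': depth becomes 1
  Position 15 '(': depth becomes 2
  Position 16 ')': depth becomes 1
  Position 17 '(': depth becomes 2
  Position 18 ')': depth becomes 1
  Position 19 ')': depth becomes 0
Maximum depth reached: 3

3


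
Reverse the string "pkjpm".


Input: pkjpm
Reading characters right to left:
  Position 4: 'm'
  Position 3: 'p'
  Position 2: 'j'
  Position 1: 'k'
  Position 0: 'p'
Reversed: mpjkp

mpjkp


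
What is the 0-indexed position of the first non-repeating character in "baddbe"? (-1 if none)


Input: baddbe
Character frequencies:
  'a': 1
  'b': 2
  'd': 2
  'e': 1
Scanning left to right for freq == 1:
  Position 0 ('b'): freq=2, skip
  Position 1 ('a'): unique! => answer = 1

1


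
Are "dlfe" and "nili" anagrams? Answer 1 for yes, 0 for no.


Strings: "dlfe", "nili"
Sorted first:  defl
Sorted second: iiln
Differ at position 0: 'd' vs 'i' => not anagrams

0


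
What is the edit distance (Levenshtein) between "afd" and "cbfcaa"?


Computing edit distance: "afd" -> "cbfcaa"
DP table:
           c    b    f    c    a    a
      0    1    2    3    4    5    6
  a   1    1    2    3    4    4    5
  f   2    2    2    2    3    4    5
  d   3    3    3    3    3    4    5
Edit distance = dp[3][6] = 5

5


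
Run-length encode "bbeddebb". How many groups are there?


Input: bbeddebb
Scanning for consecutive runs:
  Group 1: 'b' x 2 (positions 0-1)
  Group 2: 'e' x 1 (positions 2-2)
  Group 3: 'd' x 2 (positions 3-4)
  Group 4: 'e' x 1 (positions 5-5)
  Group 5: 'b' x 2 (positions 6-7)
Total groups: 5

5


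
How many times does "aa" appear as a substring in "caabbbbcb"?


Searching for "aa" in "caabbbbcb"
Scanning each position:
  Position 0: "ca" => no
  Position 1: "aa" => MATCH
  Position 2: "ab" => no
  Position 3: "bb" => no
  Position 4: "bb" => no
  Position 5: "bb" => no
  Position 6: "bc" => no
  Position 7: "cb" => no
Total occurrences: 1

1


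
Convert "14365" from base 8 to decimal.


Input: "14365" in base 8
Positional expansion:
  Digit '1' (value 1) x 8^4 = 4096
  Digit '4' (value 4) x 8^3 = 2048
  Digit '3' (value 3) x 8^2 = 192
  Digit '6' (value 6) x 8^1 = 48
  Digit '5' (value 5) x 8^0 = 5
Sum = 6389

6389


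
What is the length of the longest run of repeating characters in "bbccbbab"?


Input: "bbccbbab"
Scanning for longest run:
  Position 1 ('b'): continues run of 'b', length=2
  Position 2 ('c'): new char, reset run to 1
  Position 3 ('c'): continues run of 'c', length=2
  Position 4 ('b'): new char, reset run to 1
  Position 5 ('b'): continues run of 'b', length=2
  Position 6 ('a'): new char, reset run to 1
  Position 7 ('b'): new char, reset run to 1
Longest run: 'b' with length 2

2


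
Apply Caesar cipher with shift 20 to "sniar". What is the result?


Caesar cipher: shift "sniar" by 20
  's' (pos 18) + 20 = pos 12 = 'm'
  'n' (pos 13) + 20 = pos 7 = 'h'
  'i' (pos 8) + 20 = pos 2 = 'c'
  'a' (pos 0) + 20 = pos 20 = 'u'
  'r' (pos 17) + 20 = pos 11 = 'l'
Result: mhcul

mhcul


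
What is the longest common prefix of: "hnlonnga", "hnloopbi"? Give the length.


Words: hnlonnga, hnloopbi
  Position 0: all 'h' => match
  Position 1: all 'n' => match
  Position 2: all 'l' => match
  Position 3: all 'o' => match
  Position 4: ('n', 'o') => mismatch, stop
LCP = "hnlo" (length 4)

4


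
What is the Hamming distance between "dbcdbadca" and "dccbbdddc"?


Comparing "dbcdbadca" and "dccbbdddc" position by position:
  Position 0: 'd' vs 'd' => same
  Position 1: 'b' vs 'c' => differ
  Position 2: 'c' vs 'c' => same
  Position 3: 'd' vs 'b' => differ
  Position 4: 'b' vs 'b' => same
  Position 5: 'a' vs 'd' => differ
  Position 6: 'd' vs 'd' => same
  Position 7: 'c' vs 'd' => differ
  Position 8: 'a' vs 'c' => differ
Total differences (Hamming distance): 5

5


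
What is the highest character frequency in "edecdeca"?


Input: edecdeca
Character counts:
  'a': 1
  'c': 2
  'd': 2
  'e': 3
Maximum frequency: 3

3


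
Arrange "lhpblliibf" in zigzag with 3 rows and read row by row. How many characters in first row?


Zigzag "lhpblliibf" into 3 rows:
Placing characters:
  'l' => row 0
  'h' => row 1
  'p' => row 2
  'b' => row 1
  'l' => row 0
  'l' => row 1
  'i' => row 2
  'i' => row 1
  'b' => row 0
  'f' => row 1
Rows:
  Row 0: "llb"
  Row 1: "hblif"
  Row 2: "pi"
First row length: 3

3


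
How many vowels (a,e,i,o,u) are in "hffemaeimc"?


Input: hffemaeimc
Checking each character:
  'h' at position 0: consonant
  'f' at position 1: consonant
  'f' at position 2: consonant
  'e' at position 3: vowel (running total: 1)
  'm' at position 4: consonant
  'a' at position 5: vowel (running total: 2)
  'e' at position 6: vowel (running total: 3)
  'i' at position 7: vowel (running total: 4)
  'm' at position 8: consonant
  'c' at position 9: consonant
Total vowels: 4

4


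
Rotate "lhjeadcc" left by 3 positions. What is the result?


Input: "lhjeadcc", rotate left by 3
First 3 characters: "lhj"
Remaining characters: "eadcc"
Concatenate remaining + first: "eadcc" + "lhj" = "eadcclhj"

eadcclhj


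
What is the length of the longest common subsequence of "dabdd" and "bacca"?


LCS of "dabdd" and "bacca"
DP table:
           b    a    c    c    a
      0    0    0    0    0    0
  d   0    0    0    0    0    0
  a   0    0    1    1    1    1
  b   0    1    1    1    1    1
  d   0    1    1    1    1    1
  d   0    1    1    1    1    1
LCS length = dp[5][5] = 1

1


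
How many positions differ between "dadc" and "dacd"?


Comparing "dadc" and "dacd" position by position:
  Position 0: 'd' vs 'd' => same
  Position 1: 'a' vs 'a' => same
  Position 2: 'd' vs 'c' => DIFFER
  Position 3: 'c' vs 'd' => DIFFER
Positions that differ: 2

2


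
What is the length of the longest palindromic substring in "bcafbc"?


Input: "bcafbc"
Checking substrings for palindromes:
  No multi-char palindromic substrings found
Longest palindromic substring: "b" with length 1

1


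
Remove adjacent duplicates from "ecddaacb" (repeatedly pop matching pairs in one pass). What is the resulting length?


Input: ecddaacb
Stack-based adjacent duplicate removal:
  Read 'e': push. Stack: e
  Read 'c': push. Stack: ec
  Read 'd': push. Stack: ecd
  Read 'd': matches stack top 'd' => pop. Stack: ec
  Read 'a': push. Stack: eca
  Read 'a': matches stack top 'a' => pop. Stack: ec
  Read 'c': matches stack top 'c' => pop. Stack: e
  Read 'b': push. Stack: eb
Final stack: "eb" (length 2)

2


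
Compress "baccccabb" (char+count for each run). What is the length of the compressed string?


Input: baccccabb
Runs:
  'b' x 1 => "b1"
  'a' x 1 => "a1"
  'c' x 4 => "c4"
  'a' x 1 => "a1"
  'b' x 2 => "b2"
Compressed: "b1a1c4a1b2"
Compressed length: 10

10


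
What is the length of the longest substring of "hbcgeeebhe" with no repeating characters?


Input: "hbcgeeebhe"
Sliding window (track last position of each char):
  Position 0 ('h'): window [0,0] length 1 -- new best
  Position 1 ('b'): window [0,1] length 2 -- new best
  Position 2 ('c'): window [0,2] length 3 -- new best
  Position 3 ('g'): window [0,3] length 4 -- new best
  Position 4 ('e'): window [0,4] length 5 -- new best
  Position 5 ('e'): repeat (last at 4), move window start to 5
  Position 5 ('e'): window [5,5] length 1
  Position 6 ('e'): repeat (last at 5), move window start to 6
  Position 6 ('e'): window [6,6] length 1
  Position 7 ('b'): window [6,7] length 2
  Position 8 ('h'): window [6,8] length 3
  Position 9 ('e'): repeat (last at 6), move window start to 7
  Position 9 ('e'): window [7,9] length 3
Longest substring with no repeats: "hbcge" with length 5

5


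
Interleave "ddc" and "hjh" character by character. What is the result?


Interleaving "ddc" and "hjh":
  Position 0: 'd' from first, 'h' from second => "dh"
  Position 1: 'd' from first, 'j' from second => "dj"
  Position 2: 'c' from first, 'h' from second => "ch"
Result: dhdjch

dhdjch


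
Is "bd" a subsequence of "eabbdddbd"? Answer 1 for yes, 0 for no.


Check if "bd" is a subsequence of "eabbdddbd"
Greedy scan:
  Position 0 ('e'): no match needed
  Position 1 ('a'): no match needed
  Position 2 ('b'): matches sub[0] = 'b'
  Position 3 ('b'): no match needed
  Position 4 ('d'): matches sub[1] = 'd'
  Position 5 ('d'): no match needed
  Position 6 ('d'): no match needed
  Position 7 ('b'): no match needed
  Position 8 ('d'): no match needed
All 2 characters matched => is a subsequence

1
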